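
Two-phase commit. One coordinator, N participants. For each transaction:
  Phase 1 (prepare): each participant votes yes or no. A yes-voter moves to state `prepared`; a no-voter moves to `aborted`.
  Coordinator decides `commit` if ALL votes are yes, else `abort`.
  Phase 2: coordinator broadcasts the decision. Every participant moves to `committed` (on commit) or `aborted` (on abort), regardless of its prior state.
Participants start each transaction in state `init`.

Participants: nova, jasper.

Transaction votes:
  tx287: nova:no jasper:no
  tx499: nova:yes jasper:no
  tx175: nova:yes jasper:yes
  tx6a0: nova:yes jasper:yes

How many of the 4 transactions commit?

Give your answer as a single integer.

tx287: no from nova, jasper -> abort (commits=0)
tx499: no from jasper -> abort (commits=0)
tx175: all yes -> commit (commits=1)
tx6a0: all yes -> commit (commits=2)

Answer: 2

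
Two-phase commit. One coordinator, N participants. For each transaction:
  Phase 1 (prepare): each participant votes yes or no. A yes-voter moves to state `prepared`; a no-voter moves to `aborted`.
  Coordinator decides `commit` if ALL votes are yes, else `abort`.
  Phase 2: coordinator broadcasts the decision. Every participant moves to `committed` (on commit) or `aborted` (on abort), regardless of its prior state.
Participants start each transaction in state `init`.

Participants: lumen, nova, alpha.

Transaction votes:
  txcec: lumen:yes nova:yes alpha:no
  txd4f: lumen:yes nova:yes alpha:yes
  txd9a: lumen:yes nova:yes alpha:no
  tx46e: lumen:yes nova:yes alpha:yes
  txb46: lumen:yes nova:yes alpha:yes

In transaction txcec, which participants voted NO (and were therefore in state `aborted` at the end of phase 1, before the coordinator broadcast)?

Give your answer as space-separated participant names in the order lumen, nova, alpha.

Answer: alpha

Derivation:
Txn txcec phase 1: lumen yes -> prepared; nova yes -> prepared; alpha no -> aborted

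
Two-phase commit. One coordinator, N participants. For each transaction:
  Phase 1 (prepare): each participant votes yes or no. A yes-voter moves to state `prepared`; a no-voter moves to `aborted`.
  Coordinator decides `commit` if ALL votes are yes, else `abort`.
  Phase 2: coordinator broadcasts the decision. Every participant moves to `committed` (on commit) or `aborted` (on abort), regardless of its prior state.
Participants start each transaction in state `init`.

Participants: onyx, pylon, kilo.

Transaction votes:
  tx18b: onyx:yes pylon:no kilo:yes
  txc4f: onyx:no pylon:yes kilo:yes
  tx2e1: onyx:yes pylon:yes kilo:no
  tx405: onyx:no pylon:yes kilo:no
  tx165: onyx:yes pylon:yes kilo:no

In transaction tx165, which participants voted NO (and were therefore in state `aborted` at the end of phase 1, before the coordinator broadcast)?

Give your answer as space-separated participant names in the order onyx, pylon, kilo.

Txn tx165 phase 1: onyx yes -> prepared; pylon yes -> prepared; kilo no -> aborted

Answer: kilo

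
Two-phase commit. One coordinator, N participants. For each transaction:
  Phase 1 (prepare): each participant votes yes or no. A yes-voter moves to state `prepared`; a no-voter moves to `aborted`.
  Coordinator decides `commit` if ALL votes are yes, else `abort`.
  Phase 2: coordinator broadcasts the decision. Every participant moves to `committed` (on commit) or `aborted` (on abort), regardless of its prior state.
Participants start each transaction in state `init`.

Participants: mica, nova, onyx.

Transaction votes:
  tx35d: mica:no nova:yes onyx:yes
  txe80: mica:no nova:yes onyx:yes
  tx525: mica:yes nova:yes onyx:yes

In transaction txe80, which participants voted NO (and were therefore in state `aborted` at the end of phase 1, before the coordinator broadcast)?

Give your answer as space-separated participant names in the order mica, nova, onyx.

Answer: mica

Derivation:
Txn txe80 phase 1: mica no -> aborted; nova yes -> prepared; onyx yes -> prepared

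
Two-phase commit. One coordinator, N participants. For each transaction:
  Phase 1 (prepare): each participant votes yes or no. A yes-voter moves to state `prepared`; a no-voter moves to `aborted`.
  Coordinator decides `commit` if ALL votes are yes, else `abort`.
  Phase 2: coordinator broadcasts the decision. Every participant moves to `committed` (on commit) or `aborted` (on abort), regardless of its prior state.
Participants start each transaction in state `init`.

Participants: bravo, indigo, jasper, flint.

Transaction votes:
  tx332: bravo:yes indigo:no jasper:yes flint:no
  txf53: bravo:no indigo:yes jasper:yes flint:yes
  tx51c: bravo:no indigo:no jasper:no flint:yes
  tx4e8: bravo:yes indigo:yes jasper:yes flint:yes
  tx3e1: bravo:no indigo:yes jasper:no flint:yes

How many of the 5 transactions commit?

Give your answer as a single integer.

Answer: 1

Derivation:
tx332: no from indigo, flint -> abort (commits=0)
txf53: no from bravo -> abort (commits=0)
tx51c: no from bravo, indigo, jasper -> abort (commits=0)
tx4e8: all yes -> commit (commits=1)
tx3e1: no from bravo, jasper -> abort (commits=1)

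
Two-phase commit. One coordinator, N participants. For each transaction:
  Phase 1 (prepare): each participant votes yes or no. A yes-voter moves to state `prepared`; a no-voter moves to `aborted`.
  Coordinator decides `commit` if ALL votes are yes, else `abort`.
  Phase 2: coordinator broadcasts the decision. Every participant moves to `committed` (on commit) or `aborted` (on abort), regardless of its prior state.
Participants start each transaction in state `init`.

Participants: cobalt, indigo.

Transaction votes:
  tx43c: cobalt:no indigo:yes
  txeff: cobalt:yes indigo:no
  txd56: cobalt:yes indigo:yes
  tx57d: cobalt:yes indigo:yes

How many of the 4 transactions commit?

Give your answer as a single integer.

tx43c: no from cobalt -> abort (commits=0)
txeff: no from indigo -> abort (commits=0)
txd56: all yes -> commit (commits=1)
tx57d: all yes -> commit (commits=2)

Answer: 2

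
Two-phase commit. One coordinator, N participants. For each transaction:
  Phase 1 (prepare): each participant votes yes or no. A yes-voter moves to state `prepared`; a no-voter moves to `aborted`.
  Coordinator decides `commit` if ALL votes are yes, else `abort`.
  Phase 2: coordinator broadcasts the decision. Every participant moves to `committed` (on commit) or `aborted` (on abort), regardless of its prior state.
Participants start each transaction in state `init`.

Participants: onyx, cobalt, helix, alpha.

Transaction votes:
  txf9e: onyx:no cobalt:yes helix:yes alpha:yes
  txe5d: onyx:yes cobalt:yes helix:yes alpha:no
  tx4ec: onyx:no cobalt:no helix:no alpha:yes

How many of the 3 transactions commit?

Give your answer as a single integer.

txf9e: no from onyx -> abort (commits=0)
txe5d: no from alpha -> abort (commits=0)
tx4ec: no from onyx, cobalt, helix -> abort (commits=0)

Answer: 0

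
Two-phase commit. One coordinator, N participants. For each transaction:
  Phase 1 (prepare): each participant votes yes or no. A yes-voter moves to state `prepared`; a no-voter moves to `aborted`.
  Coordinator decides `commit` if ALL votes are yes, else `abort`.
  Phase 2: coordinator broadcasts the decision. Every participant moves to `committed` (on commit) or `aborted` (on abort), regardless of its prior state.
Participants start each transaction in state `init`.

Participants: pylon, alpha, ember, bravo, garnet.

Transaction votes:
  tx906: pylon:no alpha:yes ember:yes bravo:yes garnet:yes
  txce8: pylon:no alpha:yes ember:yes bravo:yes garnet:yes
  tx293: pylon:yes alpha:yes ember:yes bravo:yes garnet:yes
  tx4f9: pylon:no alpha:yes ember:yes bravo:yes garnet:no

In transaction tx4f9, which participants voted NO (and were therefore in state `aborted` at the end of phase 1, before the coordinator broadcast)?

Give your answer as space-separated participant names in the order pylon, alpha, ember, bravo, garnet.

Answer: pylon garnet

Derivation:
Txn tx4f9 phase 1: pylon no -> aborted; alpha yes -> prepared; ember yes -> prepared; bravo yes -> prepared; garnet no -> aborted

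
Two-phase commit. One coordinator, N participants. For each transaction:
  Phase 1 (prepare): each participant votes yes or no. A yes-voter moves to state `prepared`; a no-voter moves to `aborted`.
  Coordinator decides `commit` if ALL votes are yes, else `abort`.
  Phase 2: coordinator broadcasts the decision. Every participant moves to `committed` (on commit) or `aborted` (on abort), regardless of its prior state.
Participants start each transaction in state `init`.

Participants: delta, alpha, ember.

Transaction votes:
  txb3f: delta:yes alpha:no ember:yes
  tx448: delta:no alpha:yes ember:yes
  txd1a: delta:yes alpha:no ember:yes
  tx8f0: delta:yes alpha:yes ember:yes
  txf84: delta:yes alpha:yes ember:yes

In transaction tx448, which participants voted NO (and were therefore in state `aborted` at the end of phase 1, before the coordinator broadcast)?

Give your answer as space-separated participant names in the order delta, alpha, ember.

Txn tx448 phase 1: delta no -> aborted; alpha yes -> prepared; ember yes -> prepared

Answer: delta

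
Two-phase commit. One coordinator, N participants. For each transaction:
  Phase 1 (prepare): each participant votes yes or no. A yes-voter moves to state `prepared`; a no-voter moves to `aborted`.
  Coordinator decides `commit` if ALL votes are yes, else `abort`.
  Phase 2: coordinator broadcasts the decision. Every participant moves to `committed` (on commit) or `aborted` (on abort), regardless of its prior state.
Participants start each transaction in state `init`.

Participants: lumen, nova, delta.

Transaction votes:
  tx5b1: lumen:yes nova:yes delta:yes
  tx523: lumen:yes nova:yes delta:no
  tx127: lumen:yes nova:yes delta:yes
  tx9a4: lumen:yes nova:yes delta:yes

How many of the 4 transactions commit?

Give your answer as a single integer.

tx5b1: all yes -> commit (commits=1)
tx523: no from delta -> abort (commits=1)
tx127: all yes -> commit (commits=2)
tx9a4: all yes -> commit (commits=3)

Answer: 3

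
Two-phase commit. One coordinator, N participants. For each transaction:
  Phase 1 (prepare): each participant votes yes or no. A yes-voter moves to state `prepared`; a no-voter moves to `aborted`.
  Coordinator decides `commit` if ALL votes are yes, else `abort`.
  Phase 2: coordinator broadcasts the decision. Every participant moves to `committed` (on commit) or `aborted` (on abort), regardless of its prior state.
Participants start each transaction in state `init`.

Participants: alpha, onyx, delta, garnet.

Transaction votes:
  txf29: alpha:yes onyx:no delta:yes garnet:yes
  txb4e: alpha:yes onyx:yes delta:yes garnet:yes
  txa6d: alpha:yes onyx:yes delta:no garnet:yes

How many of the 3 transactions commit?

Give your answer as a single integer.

Answer: 1

Derivation:
txf29: no from onyx -> abort (commits=0)
txb4e: all yes -> commit (commits=1)
txa6d: no from delta -> abort (commits=1)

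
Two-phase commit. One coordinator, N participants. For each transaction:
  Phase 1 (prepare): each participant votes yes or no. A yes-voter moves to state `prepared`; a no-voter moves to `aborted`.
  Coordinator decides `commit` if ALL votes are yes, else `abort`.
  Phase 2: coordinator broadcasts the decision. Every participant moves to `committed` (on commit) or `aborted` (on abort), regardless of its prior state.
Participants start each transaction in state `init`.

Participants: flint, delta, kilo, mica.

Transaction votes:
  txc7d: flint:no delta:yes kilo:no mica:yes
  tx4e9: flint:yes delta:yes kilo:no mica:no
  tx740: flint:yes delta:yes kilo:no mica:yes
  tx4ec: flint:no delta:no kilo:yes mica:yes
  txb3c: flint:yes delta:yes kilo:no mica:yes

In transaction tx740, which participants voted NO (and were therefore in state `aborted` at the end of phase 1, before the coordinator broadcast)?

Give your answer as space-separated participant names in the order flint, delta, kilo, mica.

Txn tx740 phase 1: flint yes -> prepared; delta yes -> prepared; kilo no -> aborted; mica yes -> prepared

Answer: kilo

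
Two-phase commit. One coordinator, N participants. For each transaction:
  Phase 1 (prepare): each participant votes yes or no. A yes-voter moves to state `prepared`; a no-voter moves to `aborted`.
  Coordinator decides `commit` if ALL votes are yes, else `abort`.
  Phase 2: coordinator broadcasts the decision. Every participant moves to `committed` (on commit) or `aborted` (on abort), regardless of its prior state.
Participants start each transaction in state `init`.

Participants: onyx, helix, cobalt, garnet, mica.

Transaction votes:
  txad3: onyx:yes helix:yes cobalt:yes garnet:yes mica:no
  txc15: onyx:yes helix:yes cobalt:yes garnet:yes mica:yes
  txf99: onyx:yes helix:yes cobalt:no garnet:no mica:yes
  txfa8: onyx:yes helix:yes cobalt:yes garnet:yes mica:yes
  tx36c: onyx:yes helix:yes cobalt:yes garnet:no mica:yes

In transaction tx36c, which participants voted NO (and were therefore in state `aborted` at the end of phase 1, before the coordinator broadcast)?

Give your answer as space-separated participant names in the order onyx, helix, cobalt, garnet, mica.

Answer: garnet

Derivation:
Txn tx36c phase 1: onyx yes -> prepared; helix yes -> prepared; cobalt yes -> prepared; garnet no -> aborted; mica yes -> prepared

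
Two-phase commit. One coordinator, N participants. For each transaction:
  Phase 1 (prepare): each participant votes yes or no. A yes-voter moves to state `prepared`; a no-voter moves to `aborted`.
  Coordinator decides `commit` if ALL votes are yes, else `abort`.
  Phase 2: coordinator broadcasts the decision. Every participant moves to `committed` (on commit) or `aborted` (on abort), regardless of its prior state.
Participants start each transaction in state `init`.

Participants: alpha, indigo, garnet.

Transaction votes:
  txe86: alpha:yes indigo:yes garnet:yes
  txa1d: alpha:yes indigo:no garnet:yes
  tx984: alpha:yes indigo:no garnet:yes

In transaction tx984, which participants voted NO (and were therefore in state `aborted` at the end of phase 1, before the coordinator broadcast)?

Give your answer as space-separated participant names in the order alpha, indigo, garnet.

Answer: indigo

Derivation:
Txn tx984 phase 1: alpha yes -> prepared; indigo no -> aborted; garnet yes -> prepared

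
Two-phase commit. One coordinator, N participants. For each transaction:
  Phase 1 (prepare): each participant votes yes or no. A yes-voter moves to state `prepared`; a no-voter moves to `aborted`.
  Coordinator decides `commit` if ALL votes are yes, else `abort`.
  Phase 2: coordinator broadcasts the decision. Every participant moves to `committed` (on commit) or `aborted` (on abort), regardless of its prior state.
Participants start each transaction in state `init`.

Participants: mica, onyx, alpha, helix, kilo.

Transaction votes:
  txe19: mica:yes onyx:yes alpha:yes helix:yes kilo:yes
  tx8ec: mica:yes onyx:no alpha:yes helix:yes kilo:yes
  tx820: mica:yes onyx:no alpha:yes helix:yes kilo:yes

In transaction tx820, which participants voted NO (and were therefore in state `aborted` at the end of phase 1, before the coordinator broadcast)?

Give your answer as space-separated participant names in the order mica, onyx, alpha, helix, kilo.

Txn tx820 phase 1: mica yes -> prepared; onyx no -> aborted; alpha yes -> prepared; helix yes -> prepared; kilo yes -> prepared

Answer: onyx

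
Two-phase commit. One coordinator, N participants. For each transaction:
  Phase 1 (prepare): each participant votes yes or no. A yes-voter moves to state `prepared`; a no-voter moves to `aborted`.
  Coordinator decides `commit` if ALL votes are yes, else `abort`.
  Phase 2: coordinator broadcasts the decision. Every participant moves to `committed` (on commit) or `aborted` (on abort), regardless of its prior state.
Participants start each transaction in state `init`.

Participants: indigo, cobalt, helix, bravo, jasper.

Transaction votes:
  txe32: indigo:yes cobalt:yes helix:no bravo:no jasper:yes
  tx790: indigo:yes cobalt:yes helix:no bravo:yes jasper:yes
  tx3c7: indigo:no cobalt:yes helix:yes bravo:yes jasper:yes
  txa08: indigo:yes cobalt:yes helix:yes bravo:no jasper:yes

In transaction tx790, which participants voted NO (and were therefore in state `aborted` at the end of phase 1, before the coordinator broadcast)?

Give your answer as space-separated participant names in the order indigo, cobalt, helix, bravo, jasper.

Txn tx790 phase 1: indigo yes -> prepared; cobalt yes -> prepared; helix no -> aborted; bravo yes -> prepared; jasper yes -> prepared

Answer: helix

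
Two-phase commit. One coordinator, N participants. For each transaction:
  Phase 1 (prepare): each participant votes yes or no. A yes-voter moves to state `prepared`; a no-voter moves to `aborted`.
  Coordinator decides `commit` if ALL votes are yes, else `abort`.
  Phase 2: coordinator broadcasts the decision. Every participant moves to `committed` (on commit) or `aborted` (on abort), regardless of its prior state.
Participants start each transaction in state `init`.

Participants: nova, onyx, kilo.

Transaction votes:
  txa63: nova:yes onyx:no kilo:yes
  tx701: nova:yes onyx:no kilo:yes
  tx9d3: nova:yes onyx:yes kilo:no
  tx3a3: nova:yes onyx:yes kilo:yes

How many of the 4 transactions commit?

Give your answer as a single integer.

txa63: no from onyx -> abort (commits=0)
tx701: no from onyx -> abort (commits=0)
tx9d3: no from kilo -> abort (commits=0)
tx3a3: all yes -> commit (commits=1)

Answer: 1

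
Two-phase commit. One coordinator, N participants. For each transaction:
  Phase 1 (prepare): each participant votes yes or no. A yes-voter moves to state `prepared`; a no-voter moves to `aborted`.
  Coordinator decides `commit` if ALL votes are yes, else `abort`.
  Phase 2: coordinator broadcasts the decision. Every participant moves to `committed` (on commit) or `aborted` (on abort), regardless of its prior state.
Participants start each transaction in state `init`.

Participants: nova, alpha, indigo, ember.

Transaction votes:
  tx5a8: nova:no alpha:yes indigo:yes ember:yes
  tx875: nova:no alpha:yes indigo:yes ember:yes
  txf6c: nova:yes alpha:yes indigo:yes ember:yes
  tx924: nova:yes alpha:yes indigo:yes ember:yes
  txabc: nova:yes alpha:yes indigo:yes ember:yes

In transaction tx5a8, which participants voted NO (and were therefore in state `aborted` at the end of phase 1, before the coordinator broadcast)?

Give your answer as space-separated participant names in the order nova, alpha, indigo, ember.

Answer: nova

Derivation:
Txn tx5a8 phase 1: nova no -> aborted; alpha yes -> prepared; indigo yes -> prepared; ember yes -> prepared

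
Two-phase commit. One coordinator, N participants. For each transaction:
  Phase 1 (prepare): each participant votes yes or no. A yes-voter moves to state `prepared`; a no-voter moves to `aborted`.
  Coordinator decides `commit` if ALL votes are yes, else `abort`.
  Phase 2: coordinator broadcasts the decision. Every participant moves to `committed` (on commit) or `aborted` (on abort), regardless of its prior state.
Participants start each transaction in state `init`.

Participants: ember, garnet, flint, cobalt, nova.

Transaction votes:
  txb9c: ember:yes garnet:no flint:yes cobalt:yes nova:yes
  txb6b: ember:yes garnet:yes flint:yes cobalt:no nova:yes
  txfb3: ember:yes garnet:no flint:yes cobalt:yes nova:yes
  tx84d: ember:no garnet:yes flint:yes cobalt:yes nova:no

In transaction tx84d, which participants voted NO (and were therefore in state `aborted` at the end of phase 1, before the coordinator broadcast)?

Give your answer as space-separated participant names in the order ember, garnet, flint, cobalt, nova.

Answer: ember nova

Derivation:
Txn tx84d phase 1: ember no -> aborted; garnet yes -> prepared; flint yes -> prepared; cobalt yes -> prepared; nova no -> aborted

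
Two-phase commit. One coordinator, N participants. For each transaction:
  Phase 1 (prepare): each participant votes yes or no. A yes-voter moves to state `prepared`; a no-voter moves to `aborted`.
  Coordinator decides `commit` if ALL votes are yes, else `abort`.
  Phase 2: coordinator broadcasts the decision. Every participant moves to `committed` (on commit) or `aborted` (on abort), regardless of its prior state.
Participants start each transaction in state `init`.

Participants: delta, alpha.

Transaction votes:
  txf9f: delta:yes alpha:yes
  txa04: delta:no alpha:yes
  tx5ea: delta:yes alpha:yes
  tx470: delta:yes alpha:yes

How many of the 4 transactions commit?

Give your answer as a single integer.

txf9f: all yes -> commit (commits=1)
txa04: no from delta -> abort (commits=1)
tx5ea: all yes -> commit (commits=2)
tx470: all yes -> commit (commits=3)

Answer: 3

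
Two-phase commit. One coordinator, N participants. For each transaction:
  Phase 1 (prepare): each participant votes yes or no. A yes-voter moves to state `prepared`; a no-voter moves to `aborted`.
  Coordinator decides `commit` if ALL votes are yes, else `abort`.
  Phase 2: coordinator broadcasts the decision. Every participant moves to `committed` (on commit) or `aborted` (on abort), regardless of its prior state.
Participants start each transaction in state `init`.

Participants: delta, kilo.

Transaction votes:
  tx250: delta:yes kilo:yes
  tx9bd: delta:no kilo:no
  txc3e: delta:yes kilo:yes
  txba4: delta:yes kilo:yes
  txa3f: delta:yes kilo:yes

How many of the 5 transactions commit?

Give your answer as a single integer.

Answer: 4

Derivation:
tx250: all yes -> commit (commits=1)
tx9bd: no from delta, kilo -> abort (commits=1)
txc3e: all yes -> commit (commits=2)
txba4: all yes -> commit (commits=3)
txa3f: all yes -> commit (commits=4)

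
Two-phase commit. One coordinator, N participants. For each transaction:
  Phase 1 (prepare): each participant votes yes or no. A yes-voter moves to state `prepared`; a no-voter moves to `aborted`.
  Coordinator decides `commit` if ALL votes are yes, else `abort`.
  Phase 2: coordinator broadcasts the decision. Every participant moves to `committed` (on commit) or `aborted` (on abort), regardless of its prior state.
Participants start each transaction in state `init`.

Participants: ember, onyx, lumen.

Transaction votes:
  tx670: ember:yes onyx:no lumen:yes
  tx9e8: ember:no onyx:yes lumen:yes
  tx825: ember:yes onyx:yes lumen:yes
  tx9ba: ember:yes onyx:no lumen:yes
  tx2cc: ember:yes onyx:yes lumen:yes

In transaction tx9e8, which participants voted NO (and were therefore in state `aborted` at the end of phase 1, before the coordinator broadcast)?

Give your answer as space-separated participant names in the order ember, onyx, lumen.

Answer: ember

Derivation:
Txn tx9e8 phase 1: ember no -> aborted; onyx yes -> prepared; lumen yes -> prepared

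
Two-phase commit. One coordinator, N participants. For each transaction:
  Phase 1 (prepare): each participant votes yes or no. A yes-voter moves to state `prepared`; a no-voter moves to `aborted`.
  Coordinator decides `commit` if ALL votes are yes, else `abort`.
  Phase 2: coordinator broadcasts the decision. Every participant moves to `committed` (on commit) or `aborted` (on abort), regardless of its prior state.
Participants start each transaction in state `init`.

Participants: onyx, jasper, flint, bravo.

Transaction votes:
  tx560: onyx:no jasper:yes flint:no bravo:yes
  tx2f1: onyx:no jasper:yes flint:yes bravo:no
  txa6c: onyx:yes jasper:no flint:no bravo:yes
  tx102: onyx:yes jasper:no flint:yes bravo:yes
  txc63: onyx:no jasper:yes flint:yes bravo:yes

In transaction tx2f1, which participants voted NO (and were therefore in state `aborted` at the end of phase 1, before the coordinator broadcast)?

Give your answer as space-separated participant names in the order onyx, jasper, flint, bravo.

Answer: onyx bravo

Derivation:
Txn tx2f1 phase 1: onyx no -> aborted; jasper yes -> prepared; flint yes -> prepared; bravo no -> aborted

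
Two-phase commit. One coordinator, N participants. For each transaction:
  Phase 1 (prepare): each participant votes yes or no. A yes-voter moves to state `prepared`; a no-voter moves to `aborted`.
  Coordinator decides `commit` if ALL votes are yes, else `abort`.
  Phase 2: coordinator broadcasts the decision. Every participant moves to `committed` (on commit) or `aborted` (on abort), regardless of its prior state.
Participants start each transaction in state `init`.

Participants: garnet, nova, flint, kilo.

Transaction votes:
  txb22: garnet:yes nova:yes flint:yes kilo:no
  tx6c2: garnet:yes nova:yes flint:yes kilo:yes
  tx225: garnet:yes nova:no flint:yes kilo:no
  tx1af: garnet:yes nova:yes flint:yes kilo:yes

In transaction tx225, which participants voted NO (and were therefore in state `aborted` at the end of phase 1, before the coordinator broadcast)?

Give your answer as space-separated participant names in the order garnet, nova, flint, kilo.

Txn tx225 phase 1: garnet yes -> prepared; nova no -> aborted; flint yes -> prepared; kilo no -> aborted

Answer: nova kilo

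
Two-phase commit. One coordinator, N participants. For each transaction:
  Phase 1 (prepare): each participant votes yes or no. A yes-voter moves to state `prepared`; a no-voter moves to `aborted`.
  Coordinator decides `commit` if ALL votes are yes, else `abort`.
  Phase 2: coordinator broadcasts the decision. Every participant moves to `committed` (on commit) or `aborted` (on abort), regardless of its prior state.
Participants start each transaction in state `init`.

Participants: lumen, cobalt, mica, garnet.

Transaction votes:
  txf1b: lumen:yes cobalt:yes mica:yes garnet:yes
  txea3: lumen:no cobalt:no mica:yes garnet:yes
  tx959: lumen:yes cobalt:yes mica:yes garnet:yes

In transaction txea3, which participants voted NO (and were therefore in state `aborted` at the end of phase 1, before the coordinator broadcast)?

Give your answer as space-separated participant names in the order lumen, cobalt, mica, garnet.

Answer: lumen cobalt

Derivation:
Txn txea3 phase 1: lumen no -> aborted; cobalt no -> aborted; mica yes -> prepared; garnet yes -> prepared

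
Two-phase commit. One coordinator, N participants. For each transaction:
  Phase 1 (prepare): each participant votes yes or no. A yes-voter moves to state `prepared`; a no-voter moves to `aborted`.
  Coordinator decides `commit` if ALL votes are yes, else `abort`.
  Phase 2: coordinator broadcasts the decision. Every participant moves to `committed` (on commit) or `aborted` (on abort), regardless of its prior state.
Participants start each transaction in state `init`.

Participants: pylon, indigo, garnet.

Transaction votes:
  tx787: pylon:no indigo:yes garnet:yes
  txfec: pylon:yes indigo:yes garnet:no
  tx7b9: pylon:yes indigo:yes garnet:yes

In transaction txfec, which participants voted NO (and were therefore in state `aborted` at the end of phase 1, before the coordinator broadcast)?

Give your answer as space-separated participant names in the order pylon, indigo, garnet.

Answer: garnet

Derivation:
Txn txfec phase 1: pylon yes -> prepared; indigo yes -> prepared; garnet no -> aborted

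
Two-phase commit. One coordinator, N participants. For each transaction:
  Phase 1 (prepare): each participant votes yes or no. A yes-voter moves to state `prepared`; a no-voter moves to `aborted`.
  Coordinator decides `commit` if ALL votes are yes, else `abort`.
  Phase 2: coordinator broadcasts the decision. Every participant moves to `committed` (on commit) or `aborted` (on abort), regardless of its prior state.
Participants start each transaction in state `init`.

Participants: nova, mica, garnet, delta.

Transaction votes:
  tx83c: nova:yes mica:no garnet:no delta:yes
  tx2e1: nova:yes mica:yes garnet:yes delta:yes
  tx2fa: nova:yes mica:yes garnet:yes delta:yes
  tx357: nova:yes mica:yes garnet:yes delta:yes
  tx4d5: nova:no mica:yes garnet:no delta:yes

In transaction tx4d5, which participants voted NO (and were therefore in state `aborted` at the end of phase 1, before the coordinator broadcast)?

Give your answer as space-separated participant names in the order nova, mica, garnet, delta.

Answer: nova garnet

Derivation:
Txn tx4d5 phase 1: nova no -> aborted; mica yes -> prepared; garnet no -> aborted; delta yes -> prepared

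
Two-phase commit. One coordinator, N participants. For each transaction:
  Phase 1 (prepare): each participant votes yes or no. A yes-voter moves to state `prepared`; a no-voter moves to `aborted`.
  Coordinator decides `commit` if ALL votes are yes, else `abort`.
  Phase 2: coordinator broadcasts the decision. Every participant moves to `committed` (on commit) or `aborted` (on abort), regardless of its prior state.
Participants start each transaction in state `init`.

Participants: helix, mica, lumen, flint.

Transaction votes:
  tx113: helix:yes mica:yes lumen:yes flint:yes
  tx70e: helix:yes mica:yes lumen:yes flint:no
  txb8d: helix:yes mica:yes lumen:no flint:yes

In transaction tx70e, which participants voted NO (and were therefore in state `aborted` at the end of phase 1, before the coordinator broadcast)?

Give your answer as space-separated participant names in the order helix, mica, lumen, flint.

Answer: flint

Derivation:
Txn tx70e phase 1: helix yes -> prepared; mica yes -> prepared; lumen yes -> prepared; flint no -> aborted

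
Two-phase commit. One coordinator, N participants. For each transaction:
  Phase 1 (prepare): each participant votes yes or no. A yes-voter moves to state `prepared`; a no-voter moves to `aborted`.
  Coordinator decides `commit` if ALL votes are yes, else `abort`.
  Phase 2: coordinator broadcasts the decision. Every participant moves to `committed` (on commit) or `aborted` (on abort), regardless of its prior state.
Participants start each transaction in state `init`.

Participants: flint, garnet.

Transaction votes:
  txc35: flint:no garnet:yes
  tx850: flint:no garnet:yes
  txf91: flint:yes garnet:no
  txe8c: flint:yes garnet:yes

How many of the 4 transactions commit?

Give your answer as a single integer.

txc35: no from flint -> abort (commits=0)
tx850: no from flint -> abort (commits=0)
txf91: no from garnet -> abort (commits=0)
txe8c: all yes -> commit (commits=1)

Answer: 1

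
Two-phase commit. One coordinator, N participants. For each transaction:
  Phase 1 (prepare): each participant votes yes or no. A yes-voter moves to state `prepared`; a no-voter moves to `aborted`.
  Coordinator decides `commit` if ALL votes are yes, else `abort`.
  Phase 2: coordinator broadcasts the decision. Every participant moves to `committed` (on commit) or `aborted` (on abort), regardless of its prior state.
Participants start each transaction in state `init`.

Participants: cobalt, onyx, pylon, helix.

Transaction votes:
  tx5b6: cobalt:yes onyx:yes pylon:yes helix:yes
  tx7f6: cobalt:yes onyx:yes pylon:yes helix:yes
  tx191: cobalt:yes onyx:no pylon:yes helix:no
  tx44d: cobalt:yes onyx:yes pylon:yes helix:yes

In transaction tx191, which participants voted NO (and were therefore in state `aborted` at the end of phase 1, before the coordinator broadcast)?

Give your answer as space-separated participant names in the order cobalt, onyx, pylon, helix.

Answer: onyx helix

Derivation:
Txn tx191 phase 1: cobalt yes -> prepared; onyx no -> aborted; pylon yes -> prepared; helix no -> aborted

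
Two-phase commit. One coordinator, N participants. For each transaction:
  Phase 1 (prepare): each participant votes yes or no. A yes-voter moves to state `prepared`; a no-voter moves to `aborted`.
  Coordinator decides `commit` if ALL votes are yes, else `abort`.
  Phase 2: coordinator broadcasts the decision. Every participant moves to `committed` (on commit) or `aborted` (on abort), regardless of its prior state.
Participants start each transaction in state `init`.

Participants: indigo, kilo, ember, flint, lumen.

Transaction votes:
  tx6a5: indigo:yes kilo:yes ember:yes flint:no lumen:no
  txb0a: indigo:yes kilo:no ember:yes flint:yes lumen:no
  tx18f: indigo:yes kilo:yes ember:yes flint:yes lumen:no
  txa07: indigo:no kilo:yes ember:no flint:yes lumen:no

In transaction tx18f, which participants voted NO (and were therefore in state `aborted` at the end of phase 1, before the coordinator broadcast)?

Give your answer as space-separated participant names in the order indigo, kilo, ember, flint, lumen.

Answer: lumen

Derivation:
Txn tx18f phase 1: indigo yes -> prepared; kilo yes -> prepared; ember yes -> prepared; flint yes -> prepared; lumen no -> aborted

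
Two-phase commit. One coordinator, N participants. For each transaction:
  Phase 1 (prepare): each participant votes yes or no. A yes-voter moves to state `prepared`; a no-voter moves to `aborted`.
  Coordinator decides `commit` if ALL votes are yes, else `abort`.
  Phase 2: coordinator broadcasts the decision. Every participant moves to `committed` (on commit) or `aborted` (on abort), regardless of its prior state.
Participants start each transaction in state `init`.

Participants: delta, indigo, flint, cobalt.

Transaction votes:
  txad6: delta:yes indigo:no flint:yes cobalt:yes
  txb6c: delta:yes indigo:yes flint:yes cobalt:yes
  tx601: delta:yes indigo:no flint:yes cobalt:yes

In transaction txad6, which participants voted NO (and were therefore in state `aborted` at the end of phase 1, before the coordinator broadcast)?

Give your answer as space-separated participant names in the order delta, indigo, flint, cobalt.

Answer: indigo

Derivation:
Txn txad6 phase 1: delta yes -> prepared; indigo no -> aborted; flint yes -> prepared; cobalt yes -> prepared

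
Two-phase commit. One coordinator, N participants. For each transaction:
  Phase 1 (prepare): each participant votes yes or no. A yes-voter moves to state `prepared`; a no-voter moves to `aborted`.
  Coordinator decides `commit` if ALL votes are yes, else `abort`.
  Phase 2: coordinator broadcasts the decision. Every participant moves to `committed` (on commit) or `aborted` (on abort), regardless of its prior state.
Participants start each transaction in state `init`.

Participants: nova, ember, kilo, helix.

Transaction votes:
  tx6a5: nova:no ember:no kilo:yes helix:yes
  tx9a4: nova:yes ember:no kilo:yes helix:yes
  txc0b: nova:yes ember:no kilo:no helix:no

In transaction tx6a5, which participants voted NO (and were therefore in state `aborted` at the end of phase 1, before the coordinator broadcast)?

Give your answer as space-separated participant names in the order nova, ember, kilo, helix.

Txn tx6a5 phase 1: nova no -> aborted; ember no -> aborted; kilo yes -> prepared; helix yes -> prepared

Answer: nova ember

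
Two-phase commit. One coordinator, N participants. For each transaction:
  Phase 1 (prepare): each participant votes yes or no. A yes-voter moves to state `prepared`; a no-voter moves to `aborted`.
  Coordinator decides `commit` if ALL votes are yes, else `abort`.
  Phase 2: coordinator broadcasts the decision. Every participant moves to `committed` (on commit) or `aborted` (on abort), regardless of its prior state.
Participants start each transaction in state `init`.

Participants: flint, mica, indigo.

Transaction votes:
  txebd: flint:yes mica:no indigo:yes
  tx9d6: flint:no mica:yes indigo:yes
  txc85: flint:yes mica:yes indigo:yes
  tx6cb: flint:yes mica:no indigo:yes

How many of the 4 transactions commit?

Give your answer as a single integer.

txebd: no from mica -> abort (commits=0)
tx9d6: no from flint -> abort (commits=0)
txc85: all yes -> commit (commits=1)
tx6cb: no from mica -> abort (commits=1)

Answer: 1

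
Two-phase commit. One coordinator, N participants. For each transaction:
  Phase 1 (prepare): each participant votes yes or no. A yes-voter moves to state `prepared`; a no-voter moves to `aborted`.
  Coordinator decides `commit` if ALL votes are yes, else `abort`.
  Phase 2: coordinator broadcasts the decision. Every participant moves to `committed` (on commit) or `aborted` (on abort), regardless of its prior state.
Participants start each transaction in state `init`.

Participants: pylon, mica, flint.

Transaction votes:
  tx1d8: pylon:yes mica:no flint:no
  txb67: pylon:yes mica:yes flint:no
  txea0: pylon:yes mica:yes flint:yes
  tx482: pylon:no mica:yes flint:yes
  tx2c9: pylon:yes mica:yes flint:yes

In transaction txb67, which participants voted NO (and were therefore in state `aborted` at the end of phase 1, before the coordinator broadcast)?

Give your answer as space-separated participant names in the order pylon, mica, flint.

Txn txb67 phase 1: pylon yes -> prepared; mica yes -> prepared; flint no -> aborted

Answer: flint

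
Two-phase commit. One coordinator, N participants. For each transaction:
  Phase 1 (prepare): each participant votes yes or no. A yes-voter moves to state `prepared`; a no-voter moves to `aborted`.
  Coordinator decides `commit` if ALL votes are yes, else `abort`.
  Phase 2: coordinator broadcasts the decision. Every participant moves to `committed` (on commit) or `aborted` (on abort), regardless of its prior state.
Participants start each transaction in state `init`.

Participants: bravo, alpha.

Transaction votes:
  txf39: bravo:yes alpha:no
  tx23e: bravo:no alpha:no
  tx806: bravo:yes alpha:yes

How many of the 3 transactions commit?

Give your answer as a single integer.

Answer: 1

Derivation:
txf39: no from alpha -> abort (commits=0)
tx23e: no from bravo, alpha -> abort (commits=0)
tx806: all yes -> commit (commits=1)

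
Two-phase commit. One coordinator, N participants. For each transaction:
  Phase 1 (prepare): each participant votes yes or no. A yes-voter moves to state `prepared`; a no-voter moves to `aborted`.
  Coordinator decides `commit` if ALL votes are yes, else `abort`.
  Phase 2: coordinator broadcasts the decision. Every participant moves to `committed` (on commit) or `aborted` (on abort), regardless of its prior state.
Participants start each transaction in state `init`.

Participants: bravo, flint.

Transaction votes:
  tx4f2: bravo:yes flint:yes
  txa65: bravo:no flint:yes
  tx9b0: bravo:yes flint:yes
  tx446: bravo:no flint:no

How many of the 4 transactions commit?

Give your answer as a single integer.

tx4f2: all yes -> commit (commits=1)
txa65: no from bravo -> abort (commits=1)
tx9b0: all yes -> commit (commits=2)
tx446: no from bravo, flint -> abort (commits=2)

Answer: 2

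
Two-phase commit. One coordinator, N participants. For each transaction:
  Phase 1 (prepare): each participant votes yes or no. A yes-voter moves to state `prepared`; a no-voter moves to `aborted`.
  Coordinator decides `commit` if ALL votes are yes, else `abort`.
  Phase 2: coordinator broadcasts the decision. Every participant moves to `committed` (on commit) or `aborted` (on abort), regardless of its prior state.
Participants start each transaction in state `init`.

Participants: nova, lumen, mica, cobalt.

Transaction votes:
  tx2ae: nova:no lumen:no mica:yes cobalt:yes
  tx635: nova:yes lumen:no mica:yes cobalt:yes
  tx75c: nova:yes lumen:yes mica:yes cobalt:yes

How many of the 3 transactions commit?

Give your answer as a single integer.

Answer: 1

Derivation:
tx2ae: no from nova, lumen -> abort (commits=0)
tx635: no from lumen -> abort (commits=0)
tx75c: all yes -> commit (commits=1)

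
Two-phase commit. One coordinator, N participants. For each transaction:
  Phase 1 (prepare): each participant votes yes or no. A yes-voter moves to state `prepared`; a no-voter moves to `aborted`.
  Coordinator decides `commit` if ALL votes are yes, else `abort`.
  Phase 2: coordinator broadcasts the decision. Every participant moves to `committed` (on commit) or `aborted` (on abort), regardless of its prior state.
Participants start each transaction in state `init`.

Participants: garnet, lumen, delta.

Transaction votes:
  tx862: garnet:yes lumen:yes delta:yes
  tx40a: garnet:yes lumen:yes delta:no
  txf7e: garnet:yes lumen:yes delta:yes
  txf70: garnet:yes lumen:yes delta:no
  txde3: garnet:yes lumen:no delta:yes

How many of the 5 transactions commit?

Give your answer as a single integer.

tx862: all yes -> commit (commits=1)
tx40a: no from delta -> abort (commits=1)
txf7e: all yes -> commit (commits=2)
txf70: no from delta -> abort (commits=2)
txde3: no from lumen -> abort (commits=2)

Answer: 2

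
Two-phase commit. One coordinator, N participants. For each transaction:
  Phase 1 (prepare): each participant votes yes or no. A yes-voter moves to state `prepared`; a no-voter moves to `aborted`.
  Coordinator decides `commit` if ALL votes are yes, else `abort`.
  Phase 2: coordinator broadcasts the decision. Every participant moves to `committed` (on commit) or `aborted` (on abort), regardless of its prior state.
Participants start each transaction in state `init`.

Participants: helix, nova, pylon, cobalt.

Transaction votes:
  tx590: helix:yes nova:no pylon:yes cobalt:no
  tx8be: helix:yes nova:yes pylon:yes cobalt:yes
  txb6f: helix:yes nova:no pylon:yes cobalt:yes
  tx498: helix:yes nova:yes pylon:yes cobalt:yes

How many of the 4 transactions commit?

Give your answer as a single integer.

Answer: 2

Derivation:
tx590: no from nova, cobalt -> abort (commits=0)
tx8be: all yes -> commit (commits=1)
txb6f: no from nova -> abort (commits=1)
tx498: all yes -> commit (commits=2)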